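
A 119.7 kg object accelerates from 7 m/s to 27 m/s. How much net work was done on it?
W_net = ΔKE = ½m(v₂² − v₁²) = ½×119.7×(27² − 7²) = 40698.0 J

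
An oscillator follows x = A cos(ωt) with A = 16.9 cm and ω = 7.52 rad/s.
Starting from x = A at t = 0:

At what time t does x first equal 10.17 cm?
cos(ωt) = x/A = 10.17/16.9 = 0.6018
ωt = arccos(0.6018) = 0.9251 rad
t = 0.9251/7.52 = 0.123 s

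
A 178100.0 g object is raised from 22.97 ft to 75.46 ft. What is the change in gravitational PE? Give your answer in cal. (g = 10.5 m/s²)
ΔPE = mg(h₂ − h₁) = 178.1 kg × 10.5 m/s² × (23 − 7.001) m = 2.992e+04 J = 7151.0 cal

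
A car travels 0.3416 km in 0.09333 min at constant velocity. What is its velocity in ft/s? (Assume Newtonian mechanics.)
v = d/t (with unit conversion) = 200.1 ft/s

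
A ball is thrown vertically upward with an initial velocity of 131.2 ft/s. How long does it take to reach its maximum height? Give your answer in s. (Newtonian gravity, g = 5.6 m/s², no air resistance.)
t_up = v₀/g (with unit conversion) = 7.141 s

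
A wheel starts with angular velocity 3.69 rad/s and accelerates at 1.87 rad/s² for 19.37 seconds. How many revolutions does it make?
θ = ω₀t + ½αt² = 3.69×19.37 + ½×1.87×19.37² = 422.28 rad
Revolutions = θ/(2π) = 422.28/(2π) = 67.21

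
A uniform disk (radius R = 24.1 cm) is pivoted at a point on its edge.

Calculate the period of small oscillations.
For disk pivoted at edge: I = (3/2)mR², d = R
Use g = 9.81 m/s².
I/m = (3/2)R² = 0.08712 m²; d = R = 0.241 m
T = 2π√((3/2)R²/(gR)) = 2π√(3R/(2g)) = 1.206 s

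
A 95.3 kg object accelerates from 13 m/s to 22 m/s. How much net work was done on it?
W_net = ΔKE = ½m(v₂² − v₁²) = ½×95.3×(22² − 13²) = 15009.75 J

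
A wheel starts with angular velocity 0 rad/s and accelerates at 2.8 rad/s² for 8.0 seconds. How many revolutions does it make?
θ = ω₀t + ½αt² = 0×8.0 + ½×2.8×8.0² = 89.6 rad
Revolutions = θ/(2π) = 89.6/(2π) = 14.26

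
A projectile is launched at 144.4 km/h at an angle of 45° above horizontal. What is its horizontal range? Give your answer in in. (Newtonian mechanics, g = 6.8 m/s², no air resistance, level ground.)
R = v₀² sin(2θ) / g (with unit conversion) = 9315.0 in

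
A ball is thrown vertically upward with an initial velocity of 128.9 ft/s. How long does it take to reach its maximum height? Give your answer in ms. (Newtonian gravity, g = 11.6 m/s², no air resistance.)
t_up = v₀/g (with unit conversion) = 3387.0 ms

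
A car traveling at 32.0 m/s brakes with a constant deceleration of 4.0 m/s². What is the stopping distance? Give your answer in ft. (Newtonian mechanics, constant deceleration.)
d = v₀² / (2a) (with unit conversion) = 419.9 ft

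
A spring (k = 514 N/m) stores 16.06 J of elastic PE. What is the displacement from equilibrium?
PE = ½kx² → x = √(2PE/k) = √(2×16.06/514) = 0.25 m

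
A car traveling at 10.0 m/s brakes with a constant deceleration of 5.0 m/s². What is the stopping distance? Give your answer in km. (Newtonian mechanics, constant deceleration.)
d = v₀² / (2a) (with unit conversion) = 0.01 km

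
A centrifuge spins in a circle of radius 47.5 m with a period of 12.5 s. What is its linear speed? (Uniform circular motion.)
v = 2πr/T = 2π×47.5/12.5 = 23.88 m/s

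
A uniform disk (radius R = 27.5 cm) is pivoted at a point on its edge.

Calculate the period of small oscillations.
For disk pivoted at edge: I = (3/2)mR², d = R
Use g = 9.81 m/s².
I/m = (3/2)R² = 0.1134 m²; d = R = 0.275 m
T = 2π√((3/2)R²/(gR)) = 2π√(3R/(2g)) = 1.288 s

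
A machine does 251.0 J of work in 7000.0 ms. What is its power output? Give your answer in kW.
P = W/t = 251 J / 7 s = 35.86 W = 0.03586 kW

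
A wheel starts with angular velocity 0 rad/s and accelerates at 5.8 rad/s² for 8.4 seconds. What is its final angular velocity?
ω = ω₀ + αt = 0 + 5.8 × 8.4 = 48.72 rad/s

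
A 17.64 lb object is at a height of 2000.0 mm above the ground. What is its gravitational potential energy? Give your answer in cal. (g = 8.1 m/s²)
PE = mgh = 8.001 kg × 8.1 m/s² × 2 m = 129.6 J = 30.98 cal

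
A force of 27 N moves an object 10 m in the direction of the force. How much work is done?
W = Fd = 27×10 = 270.0 J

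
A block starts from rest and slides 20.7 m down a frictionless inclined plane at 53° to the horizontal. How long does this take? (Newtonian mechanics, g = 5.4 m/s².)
a = g sin(θ) = 5.4 × sin(53°) = 4.31 m/s²
t = √(2d/a) = √(2 × 20.7 / 4.31) = 3.1 s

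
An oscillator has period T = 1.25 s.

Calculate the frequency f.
f = 1/T = 1/1.25 = 0.8 Hz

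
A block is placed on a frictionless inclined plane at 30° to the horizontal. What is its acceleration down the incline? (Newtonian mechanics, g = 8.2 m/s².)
a = g sin(θ) = 8.2 × sin(30°) = 8.2 × 0.5 = 4.1 m/s²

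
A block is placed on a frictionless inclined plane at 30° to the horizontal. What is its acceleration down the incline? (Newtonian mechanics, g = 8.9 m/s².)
a = g sin(θ) = 8.9 × sin(30°) = 8.9 × 0.5 = 4.45 m/s²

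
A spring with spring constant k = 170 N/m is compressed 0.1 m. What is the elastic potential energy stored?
PE = ½kx² = ½×170×0.1² = 0.85 J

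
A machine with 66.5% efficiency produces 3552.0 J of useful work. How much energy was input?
W_in = W_out/η = 3552.0/0.665 = 5341.4 J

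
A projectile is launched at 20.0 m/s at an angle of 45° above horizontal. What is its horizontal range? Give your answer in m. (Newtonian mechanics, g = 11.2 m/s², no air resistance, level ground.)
R = v₀² sin(2θ) / g = 35.71 m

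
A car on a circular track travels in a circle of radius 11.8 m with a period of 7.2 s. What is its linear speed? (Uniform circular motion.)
v = 2πr/T = 2π×11.8/7.2 = 10.3 m/s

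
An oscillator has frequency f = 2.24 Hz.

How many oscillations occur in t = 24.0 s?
n = f×t = 2.24×24.0 = 53.76 oscillations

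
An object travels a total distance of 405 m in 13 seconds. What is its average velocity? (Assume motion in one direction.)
v_avg = Δd / Δt = 405 / 13 = 31.15 m/s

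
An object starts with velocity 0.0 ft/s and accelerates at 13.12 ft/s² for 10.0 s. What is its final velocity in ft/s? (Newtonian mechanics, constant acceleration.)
v = v₀ + at (with unit conversion) = 131.2 ft/s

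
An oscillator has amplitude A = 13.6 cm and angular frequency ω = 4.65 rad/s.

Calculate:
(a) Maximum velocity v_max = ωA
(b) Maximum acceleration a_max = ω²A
v_max = ωA = 4.65×0.136 = 0.6324 m/s
a_max = ω²A = 4.65²×0.136 = 2.941 m/s²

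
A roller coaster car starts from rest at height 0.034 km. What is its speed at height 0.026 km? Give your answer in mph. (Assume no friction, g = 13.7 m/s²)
mgh₁ = ½mv₂² + mgh₂ → v₂ = √(2g(h₁−h₂)) = √(2×13.7×(34−26)) = 14.81 m/s = 33.12 mph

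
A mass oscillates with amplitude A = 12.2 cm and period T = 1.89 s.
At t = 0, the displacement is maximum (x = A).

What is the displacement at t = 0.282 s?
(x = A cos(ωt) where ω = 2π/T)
ω = 2π/T = 2π/1.89 = 3.324 rad/s
x = A cos(ωt) = 12.2×cos(3.324×0.282) = 7.22 cm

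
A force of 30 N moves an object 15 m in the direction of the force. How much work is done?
W = Fd = 30×15 = 450.0 J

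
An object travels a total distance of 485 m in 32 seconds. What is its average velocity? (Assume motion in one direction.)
v_avg = Δd / Δt = 485 / 32 = 15.16 m/s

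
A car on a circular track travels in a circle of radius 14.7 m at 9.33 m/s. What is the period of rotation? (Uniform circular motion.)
T = 2πr/v = 2π×14.7/9.33 = 9.9 s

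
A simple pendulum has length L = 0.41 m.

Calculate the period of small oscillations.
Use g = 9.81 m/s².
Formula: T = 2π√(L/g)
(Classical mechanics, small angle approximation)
T = 2π√(L/g) = 2π√(0.41/9.81) = 1.285 s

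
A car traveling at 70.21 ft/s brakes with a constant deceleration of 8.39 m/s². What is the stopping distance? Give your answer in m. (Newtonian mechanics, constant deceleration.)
d = v₀² / (2a) (with unit conversion) = 27.29 m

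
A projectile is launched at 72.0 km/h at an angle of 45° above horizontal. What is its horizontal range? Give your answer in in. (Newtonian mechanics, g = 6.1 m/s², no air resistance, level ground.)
R = v₀² sin(2θ) / g (with unit conversion) = 2582.0 in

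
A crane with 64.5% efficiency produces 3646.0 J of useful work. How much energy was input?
W_in = W_out/η = 3646.0/0.645 = 5652.7 J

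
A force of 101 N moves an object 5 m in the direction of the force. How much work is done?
W = Fd = 101×5 = 505.0 J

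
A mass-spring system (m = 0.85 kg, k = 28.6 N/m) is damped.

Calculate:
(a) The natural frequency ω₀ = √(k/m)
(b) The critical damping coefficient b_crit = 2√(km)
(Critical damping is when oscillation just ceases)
ω₀ = √(k/m) = √(28.6/0.85) = 5.801 rad/s
b_crit = 2√(km) = 2√(28.6×0.85) = 9.861 kg/s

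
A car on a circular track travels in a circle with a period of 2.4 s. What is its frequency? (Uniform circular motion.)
f = 1/T = 1/2.4 = 0.4167 Hz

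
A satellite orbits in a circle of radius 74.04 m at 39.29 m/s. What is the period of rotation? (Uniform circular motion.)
T = 2πr/v = 2π×74.04/39.29 = 11.84 s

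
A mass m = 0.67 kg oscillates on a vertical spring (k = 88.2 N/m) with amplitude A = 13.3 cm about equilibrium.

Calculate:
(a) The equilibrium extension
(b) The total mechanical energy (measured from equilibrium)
x_eq = mg/k = 0.67×9.81/88.2 = 0.07452 m = 7.452 cm
E = ½kA² = ½×88.2×(0.133)² = 0.7801 J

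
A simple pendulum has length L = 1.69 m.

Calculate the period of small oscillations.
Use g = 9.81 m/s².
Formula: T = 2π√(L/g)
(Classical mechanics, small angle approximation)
T = 2π√(L/g) = 2π√(1.69/9.81) = 2.608 s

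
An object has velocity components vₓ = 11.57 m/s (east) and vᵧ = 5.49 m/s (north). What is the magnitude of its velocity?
|v| = √(vₓ² + vᵧ²) = √(11.57² + 5.49²) = √(164.005) = 12.81 m/s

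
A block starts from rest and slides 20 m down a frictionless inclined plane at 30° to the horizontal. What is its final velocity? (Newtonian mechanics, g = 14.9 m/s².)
a = g sin(θ) = 14.9 × sin(30°) = 7.45 m/s²
v = √(2ad) = √(2 × 7.45 × 20) = 17.26 m/s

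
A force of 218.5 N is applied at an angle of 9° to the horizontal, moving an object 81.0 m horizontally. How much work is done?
W = Fd cosθ = 218.5×81.0×cos(9°) = 17481.0 J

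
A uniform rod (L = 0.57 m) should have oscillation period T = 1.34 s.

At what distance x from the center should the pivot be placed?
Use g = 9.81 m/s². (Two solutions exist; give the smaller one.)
T = 2π√((L²/12 + x²)/(gx)). Let c = T²g/(4π²) = 0.4462.
x² − cx + L²/12 = 0 → x = (c − √(c² − L²/3))/2 = 0.07244 m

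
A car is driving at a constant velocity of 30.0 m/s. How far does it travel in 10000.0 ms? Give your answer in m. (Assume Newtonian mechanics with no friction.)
d = vt (with unit conversion) = 300.0 m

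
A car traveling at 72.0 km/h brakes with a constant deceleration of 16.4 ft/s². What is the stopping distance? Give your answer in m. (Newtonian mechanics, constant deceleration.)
d = v₀² / (2a) (with unit conversion) = 40.01 m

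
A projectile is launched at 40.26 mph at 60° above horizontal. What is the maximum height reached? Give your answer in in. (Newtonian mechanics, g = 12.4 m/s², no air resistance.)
H = v₀²sin²(θ)/(2g) (with unit conversion) = 385.7 in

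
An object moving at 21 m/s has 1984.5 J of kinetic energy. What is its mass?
KE = ½mv² → m = 2KE/v² = 2×1984.5/21² = 9.0 kg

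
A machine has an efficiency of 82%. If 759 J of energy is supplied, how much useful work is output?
W_out = η × W_in = 0.82 × 759 = 622.38 J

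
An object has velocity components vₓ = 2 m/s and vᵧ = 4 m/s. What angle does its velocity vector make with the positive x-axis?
θ = arctan(vᵧ/vₓ) = arctan(4/2) = 63.43°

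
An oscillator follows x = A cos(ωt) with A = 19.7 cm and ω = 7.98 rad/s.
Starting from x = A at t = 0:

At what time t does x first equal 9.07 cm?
cos(ωt) = x/A = 9.07/19.7 = 0.4604
ωt = arccos(0.4604) = 1.092 rad
t = 1.092/7.98 = 0.1369 s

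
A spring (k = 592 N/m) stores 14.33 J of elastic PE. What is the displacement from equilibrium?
PE = ½kx² → x = √(2PE/k) = √(2×14.33/592) = 0.22 m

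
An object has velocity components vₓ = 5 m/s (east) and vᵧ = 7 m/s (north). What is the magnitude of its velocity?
|v| = √(vₓ² + vᵧ²) = √(5² + 7²) = √(74) = 8.6 m/s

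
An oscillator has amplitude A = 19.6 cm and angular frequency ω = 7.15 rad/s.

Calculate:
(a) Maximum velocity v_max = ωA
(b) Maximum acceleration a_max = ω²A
v_max = ωA = 7.15×0.196 = 1.401 m/s
a_max = ω²A = 7.15²×0.196 = 10.02 m/s²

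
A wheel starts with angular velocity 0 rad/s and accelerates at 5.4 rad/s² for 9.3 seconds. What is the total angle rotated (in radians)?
θ = ω₀t + ½αt² = 0×9.3 + ½×5.4×9.3² = 233.52 rad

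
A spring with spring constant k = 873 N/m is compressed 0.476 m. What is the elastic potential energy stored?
PE = ½kx² = ½×873×0.476² = 98.9 J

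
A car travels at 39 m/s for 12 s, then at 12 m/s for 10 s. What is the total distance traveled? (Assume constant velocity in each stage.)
d₁ = v₁t₁ = 39 × 12 = 468 m
d₂ = v₂t₂ = 12 × 10 = 120 m
d_total = 468 + 120 = 588 m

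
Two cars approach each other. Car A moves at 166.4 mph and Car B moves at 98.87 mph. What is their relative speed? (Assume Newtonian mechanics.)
v_rel = v_A + v_B = 166.4 + 98.87 = 265.3 mph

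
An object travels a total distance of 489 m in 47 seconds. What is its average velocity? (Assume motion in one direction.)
v_avg = Δd / Δt = 489 / 47 = 10.4 m/s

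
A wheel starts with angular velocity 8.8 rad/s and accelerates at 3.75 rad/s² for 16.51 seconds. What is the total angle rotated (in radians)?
θ = ω₀t + ½αt² = 8.8×16.51 + ½×3.75×16.51² = 656.38 rad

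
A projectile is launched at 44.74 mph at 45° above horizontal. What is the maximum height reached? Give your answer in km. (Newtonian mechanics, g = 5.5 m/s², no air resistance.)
H = v₀²sin²(θ)/(2g) (with unit conversion) = 0.01818 km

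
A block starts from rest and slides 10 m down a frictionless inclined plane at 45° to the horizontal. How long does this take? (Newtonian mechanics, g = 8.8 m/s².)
a = g sin(θ) = 8.8 × sin(45°) = 6.22 m/s²
t = √(2d/a) = √(2 × 10 / 6.22) = 1.79 s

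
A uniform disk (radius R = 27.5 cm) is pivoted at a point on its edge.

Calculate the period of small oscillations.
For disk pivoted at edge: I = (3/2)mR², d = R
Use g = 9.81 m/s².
I/m = (3/2)R² = 0.1134 m²; d = R = 0.275 m
T = 2π√((3/2)R²/(gR)) = 2π√(3R/(2g)) = 1.288 s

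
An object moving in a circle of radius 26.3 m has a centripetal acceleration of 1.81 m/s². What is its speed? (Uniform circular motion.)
v = √(a_c × r) = √(1.81 × 26.3) = 6.9 m/s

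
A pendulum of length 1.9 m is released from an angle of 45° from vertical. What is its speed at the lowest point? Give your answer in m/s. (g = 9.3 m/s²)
h = L(1 − cosθ) = 1.9×(1 − cos45°) = 0.5565 m
v = √(2gh) = √(2×9.3×0.5565) = 3.217 m/s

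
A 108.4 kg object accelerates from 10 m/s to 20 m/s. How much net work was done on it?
W_net = ΔKE = ½m(v₂² − v₁²) = ½×108.4×(20² − 10²) = 16260.0 J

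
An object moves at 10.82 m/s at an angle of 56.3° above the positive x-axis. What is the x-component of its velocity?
vₓ = v cos(θ) = 10.82 × cos(56.3°) = 6.0 m/s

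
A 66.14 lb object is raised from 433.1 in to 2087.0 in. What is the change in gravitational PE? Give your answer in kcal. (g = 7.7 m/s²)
ΔPE = mg(h₂ − h₁) = 30 kg × 7.7 m/s² × (53.01 − 11) m = 9704 J = 2.319 kcal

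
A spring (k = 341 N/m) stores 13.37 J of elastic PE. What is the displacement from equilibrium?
PE = ½kx² → x = √(2PE/k) = √(2×13.37/341) = 0.28 m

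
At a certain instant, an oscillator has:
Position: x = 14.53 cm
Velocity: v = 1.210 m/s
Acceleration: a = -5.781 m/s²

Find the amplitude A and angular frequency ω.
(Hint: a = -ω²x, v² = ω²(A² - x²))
a = −ω²x → ω = √(|a|/x) = √(5.781/0.1453) = 6.308 rad/s
v² = ω²(A² − x²) → A = √(x² + v²/ω²) = √(0.1453² + 1.21²/6.308²) = 0.2406 m = 24.06 cm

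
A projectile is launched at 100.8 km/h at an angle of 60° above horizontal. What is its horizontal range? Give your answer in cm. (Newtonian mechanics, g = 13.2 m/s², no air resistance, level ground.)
R = v₀² sin(2θ) / g (with unit conversion) = 5144.0 cm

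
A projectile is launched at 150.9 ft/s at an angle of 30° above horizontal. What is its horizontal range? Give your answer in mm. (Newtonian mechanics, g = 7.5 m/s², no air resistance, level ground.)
R = v₀² sin(2θ) / g (with unit conversion) = 244300.0 mm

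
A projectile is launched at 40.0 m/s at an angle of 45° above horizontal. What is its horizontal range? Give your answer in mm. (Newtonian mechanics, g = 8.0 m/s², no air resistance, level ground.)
R = v₀² sin(2θ) / g (with unit conversion) = 200000.0 mm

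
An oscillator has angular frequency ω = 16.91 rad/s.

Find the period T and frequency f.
T = 2π/ω = 2π/16.91 = 0.3716 s; f = ω/2π = 2.691 Hz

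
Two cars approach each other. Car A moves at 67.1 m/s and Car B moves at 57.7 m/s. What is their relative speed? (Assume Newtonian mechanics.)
v_rel = v_A + v_B = 67.1 + 57.7 = 124.8 m/s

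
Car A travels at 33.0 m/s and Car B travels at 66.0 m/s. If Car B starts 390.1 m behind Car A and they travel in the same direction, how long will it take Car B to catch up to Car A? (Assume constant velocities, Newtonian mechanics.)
Relative speed: v_rel = 66.0 - 33.0 = 33 m/s
Time to catch: t = d₀/v_rel = 390.1/33 = 11.82 s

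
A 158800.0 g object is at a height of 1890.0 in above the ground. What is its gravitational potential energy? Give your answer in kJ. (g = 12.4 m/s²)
PE = mgh = 158.8 kg × 12.4 m/s² × 48.01 m = 9.453e+04 J = 94.53 kJ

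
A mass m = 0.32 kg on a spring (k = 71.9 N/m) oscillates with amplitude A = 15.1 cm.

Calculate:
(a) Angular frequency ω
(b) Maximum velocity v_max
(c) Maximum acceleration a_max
ω = √(k/m) = √(71.9/0.32) = 14.99 rad/s
v_max = ωA = 14.99×0.151 = 2.263 m/s
a_max = ω²A = 14.99²×0.151 = 33.93 m/s²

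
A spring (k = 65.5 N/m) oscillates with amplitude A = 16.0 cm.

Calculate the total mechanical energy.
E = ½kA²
E = ½kA² = ½×65.5×(0.16)² = 0.8384 J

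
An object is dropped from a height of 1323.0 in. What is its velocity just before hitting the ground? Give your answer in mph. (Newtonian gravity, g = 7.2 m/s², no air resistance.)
v = √(2gh) (with unit conversion) = 49.21 mph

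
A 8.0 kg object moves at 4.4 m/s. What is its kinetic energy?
KE = ½mv² = ½×8.0×4.4² = 77.44 J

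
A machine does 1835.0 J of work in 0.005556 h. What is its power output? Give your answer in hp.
P = W/t = 1835 J / 20 s = 91.74 W = 0.123 hp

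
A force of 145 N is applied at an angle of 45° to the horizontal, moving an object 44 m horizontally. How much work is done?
W = Fd cosθ = 145×44×cos(45°) = 4511.3 J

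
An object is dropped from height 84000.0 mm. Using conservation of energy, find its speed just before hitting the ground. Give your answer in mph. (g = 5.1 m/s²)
mgh = ½mv² → v = √(2gh) = √(2×5.1×84) = 29.27 m/s = 65.48 mph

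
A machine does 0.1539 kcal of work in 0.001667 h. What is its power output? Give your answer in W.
P = W/t = 643.9 J / 6.001 s = 107.3 W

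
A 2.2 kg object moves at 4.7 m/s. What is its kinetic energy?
KE = ½mv² = ½×2.2×4.7² = 24.299 J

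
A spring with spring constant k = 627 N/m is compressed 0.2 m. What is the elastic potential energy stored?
PE = ½kx² = ½×627×0.2² = 12.54 J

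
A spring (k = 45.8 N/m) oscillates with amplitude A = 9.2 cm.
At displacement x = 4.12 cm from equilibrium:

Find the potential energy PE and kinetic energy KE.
E_total = ½kA² = ½×45.8×(0.092)² = 0.1938 J
PE = ½kx² = ½×45.8×(0.0412)² = 0.03887 J
KE = E_total − PE = 0.155 J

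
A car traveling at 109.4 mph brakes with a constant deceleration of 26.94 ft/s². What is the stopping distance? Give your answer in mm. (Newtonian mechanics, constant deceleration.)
d = v₀² / (2a) (with unit conversion) = 145600.0 mm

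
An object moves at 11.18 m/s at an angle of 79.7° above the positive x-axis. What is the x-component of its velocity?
vₓ = v cos(θ) = 11.18 × cos(79.7°) = 2.0 m/s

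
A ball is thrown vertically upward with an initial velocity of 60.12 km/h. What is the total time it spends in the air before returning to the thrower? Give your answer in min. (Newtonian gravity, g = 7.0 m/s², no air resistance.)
t_total = 2v₀/g (with unit conversion) = 0.07952 min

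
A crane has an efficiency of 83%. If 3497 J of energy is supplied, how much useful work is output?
W_out = η × W_in = 0.83 × 3497 = 2902.5 J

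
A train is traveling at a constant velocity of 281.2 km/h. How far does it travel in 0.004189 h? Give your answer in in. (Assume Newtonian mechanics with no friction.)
d = vt (with unit conversion) = 46380.0 in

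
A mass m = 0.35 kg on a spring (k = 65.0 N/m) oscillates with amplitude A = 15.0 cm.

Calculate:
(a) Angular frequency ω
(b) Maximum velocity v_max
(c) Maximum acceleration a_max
ω = √(k/m) = √(65.0/0.35) = 13.63 rad/s
v_max = ωA = 13.63×0.15 = 2.044 m/s
a_max = ω²A = 13.63²×0.15 = 27.86 m/s²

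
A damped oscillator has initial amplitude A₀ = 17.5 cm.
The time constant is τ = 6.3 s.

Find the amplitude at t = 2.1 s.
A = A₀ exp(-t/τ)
A = A₀ exp(−t/τ) = 17.5×exp(−2.1/6.3) = 12.54 cm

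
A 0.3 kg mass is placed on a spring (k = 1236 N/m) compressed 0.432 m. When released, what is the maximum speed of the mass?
½kx² = ½mv² → v = x√(k/m) = 0.432×√(1236/0.3) = 27.73 m/s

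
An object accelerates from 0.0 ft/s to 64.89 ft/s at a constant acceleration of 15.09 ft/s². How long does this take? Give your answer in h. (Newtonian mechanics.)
t = (v - v₀)/a (with unit conversion) = 0.001194 h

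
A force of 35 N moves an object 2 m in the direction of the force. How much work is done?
W = Fd = 35×2 = 70.0 J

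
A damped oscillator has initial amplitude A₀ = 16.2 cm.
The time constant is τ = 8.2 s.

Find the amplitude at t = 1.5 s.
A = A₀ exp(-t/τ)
A = A₀ exp(−t/τ) = 16.2×exp(−1.5/8.2) = 13.49 cm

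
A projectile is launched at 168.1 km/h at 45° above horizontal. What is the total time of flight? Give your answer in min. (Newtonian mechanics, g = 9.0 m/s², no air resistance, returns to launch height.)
T = 2v₀sin(θ)/g (with unit conversion) = 0.1223 min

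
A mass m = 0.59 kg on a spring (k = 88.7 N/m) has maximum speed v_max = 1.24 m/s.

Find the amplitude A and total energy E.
½mv²_max = ½kA² → A = v_max√(m/k) = 1.24×√(0.59/88.7) = 0.1011 m = 10.11 cm
E = ½mv²_max = ½×0.59×1.24² = 0.4536 J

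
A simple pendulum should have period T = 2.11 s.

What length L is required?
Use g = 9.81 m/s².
T = 2π√(L/g) → L = g(T/2π)² = 9.81×(2.11/2π)² = 1.106 m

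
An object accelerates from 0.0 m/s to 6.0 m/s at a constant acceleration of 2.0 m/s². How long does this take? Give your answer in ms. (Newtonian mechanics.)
t = (v - v₀)/a (with unit conversion) = 3000.0 ms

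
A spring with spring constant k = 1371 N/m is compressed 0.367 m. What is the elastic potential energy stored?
PE = ½kx² = ½×1371×0.367² = 92.33 J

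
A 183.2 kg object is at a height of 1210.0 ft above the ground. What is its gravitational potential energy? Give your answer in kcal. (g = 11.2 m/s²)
PE = mgh = 183.2 kg × 11.2 m/s² × 368.8 m = 7.567e+05 J = 180.9 kcal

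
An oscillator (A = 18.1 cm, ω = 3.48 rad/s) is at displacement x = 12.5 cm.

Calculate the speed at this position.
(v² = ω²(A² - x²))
v = ω√(A² − x²) = 3.48×√(0.181² − 0.125²) = 0.4555 m/s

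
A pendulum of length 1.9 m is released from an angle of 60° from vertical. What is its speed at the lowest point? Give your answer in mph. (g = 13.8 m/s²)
h = L(1 − cosθ) = 1.9×(1 − cos60°) = 0.95 m
v = √(2gh) = √(2×13.8×0.95) = 5.121 m/s = 11.45 mph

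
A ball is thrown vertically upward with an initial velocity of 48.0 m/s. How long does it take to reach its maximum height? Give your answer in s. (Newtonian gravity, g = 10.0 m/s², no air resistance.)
t_up = v₀/g = 4.8 s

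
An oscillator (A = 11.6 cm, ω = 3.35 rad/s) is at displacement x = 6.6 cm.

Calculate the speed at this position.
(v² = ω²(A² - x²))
v = ω√(A² − x²) = 3.35×√(0.116² − 0.066²) = 0.3196 m/s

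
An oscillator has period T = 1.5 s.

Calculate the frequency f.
f = 1/T = 1/1.5 = 0.6667 Hz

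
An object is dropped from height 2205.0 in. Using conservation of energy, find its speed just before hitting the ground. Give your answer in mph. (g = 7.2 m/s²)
mgh = ½mv² → v = √(2gh) = √(2×7.2×56.01) = 28.4 m/s = 63.53 mph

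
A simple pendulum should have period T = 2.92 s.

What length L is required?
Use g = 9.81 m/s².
T = 2π√(L/g) → L = g(T/2π)² = 9.81×(2.92/2π)² = 2.119 m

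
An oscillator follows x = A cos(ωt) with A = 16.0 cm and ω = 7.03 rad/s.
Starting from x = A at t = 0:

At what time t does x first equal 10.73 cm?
cos(ωt) = x/A = 10.73/16.0 = 0.6706
ωt = arccos(0.6706) = 0.8357 rad
t = 0.8357/7.03 = 0.1189 s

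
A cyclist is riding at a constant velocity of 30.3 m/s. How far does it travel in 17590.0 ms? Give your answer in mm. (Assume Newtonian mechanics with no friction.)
d = vt (with unit conversion) = 533000.0 mm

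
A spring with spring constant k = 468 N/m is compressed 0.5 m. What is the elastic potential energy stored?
PE = ½kx² = ½×468×0.5² = 58.5 J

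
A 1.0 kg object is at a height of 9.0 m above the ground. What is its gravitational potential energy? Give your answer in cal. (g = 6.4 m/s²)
PE = mgh = 1 kg × 6.4 m/s² × 9 m = 57.6 J = 13.77 cal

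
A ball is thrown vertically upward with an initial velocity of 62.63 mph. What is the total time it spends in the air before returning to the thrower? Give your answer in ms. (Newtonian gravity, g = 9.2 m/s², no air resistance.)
t_total = 2v₀/g (with unit conversion) = 6087.0 ms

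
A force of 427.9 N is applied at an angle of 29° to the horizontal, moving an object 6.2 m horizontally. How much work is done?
W = Fd cosθ = 427.9×6.2×cos(29°) = 2320.3 J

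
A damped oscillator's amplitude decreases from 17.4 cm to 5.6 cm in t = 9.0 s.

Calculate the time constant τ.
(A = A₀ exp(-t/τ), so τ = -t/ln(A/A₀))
A/A₀ = 5.6/17.4 = 0.3218; ln(A/A₀) = -1.134
τ = −t/ln(A/A₀) = −9.0/-1.134 = 7.939 s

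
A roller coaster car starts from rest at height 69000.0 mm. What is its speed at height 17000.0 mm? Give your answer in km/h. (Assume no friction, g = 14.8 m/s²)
mgh₁ = ½mv₂² + mgh₂ → v₂ = √(2g(h₁−h₂)) = √(2×14.8×(69−17)) = 39.23 m/s = 141.2 km/h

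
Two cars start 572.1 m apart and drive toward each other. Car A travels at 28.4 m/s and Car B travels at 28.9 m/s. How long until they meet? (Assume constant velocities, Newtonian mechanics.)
Combined speed: v_combined = 28.4 + 28.9 = 57.3 m/s
Time to meet: t = d/57.3 = 572.1/57.3 = 9.98 s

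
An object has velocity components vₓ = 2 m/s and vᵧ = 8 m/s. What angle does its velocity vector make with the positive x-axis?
θ = arctan(vᵧ/vₓ) = arctan(8/2) = 75.96°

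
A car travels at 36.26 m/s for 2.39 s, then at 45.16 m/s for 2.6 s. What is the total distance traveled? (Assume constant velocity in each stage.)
d₁ = v₁t₁ = 36.26 × 2.39 = 86.6614 m
d₂ = v₂t₂ = 45.16 × 2.6 = 117.416 m
d_total = 86.6614 + 117.416 = 204.08 m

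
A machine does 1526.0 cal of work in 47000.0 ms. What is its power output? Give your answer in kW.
P = W/t = 6385 J / 47 s = 135.8 W = 0.1358 kW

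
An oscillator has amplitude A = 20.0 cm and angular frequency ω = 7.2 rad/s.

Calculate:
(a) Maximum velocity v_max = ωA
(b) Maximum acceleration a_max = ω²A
v_max = ωA = 7.2×0.2 = 1.44 m/s
a_max = ω²A = 7.2²×0.2 = 10.37 m/s²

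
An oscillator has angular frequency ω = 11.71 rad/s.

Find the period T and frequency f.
T = 2π/ω = 2π/11.71 = 0.5366 s; f = ω/2π = 1.864 Hz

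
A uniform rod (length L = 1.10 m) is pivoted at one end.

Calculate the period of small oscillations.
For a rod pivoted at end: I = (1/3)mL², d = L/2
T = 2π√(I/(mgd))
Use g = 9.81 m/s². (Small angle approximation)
I/m = (1/3)L² = 0.4033 m²; d = L/2 = 0.55 m
T = 2π√(I/(mgd)) = 2π√(0.4033/(9.81×0.55)) = 1.718 s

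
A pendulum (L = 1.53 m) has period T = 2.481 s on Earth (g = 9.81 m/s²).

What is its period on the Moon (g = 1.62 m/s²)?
T = 2π√(L/g), so T_moon/T_earth = √(g_earth/g_moon)
T_moon = 2π√(1.53/1.62) = 6.106 s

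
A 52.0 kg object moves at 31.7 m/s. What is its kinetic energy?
KE = ½mv² = ½×52.0×31.7² = 26127.14 J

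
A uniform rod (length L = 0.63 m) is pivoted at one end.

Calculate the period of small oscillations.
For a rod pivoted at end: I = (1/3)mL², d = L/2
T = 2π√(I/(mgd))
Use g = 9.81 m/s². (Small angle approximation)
I/m = (1/3)L² = 0.1323 m²; d = L/2 = 0.315 m
T = 2π√(I/(mgd)) = 2π√(0.1323/(9.81×0.315)) = 1.3 s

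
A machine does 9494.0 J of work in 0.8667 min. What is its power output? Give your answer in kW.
P = W/t = 9494 J / 52 s = 182.6 W = 0.1826 kW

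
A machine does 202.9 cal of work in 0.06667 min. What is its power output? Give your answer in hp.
P = W/t = 848.9 J / 4 s = 212.2 W = 0.2846 hp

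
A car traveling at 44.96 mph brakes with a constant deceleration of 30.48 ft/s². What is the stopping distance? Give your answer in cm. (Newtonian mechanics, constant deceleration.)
d = v₀² / (2a) (with unit conversion) = 2174.0 cm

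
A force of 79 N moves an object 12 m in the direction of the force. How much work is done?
W = Fd = 79×12 = 948.0 J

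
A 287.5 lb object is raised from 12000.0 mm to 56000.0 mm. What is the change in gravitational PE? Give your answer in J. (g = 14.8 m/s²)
ΔPE = mg(h₂ − h₁) = 130.4 kg × 14.8 m/s² × (56 − 12) m = 8.492e+04 J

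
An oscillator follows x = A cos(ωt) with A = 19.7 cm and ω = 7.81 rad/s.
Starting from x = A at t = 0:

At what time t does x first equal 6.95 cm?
cos(ωt) = x/A = 6.95/19.7 = 0.3528
ωt = arccos(0.3528) = 1.21 rad
t = 1.21/7.81 = 0.155 s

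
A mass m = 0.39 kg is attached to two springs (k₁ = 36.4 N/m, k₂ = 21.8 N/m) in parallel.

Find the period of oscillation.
k_eq = k₁+k₂ = 58.2 N/m
T = 2π√(m/k_eq) = 2π√(0.39/58.2) = 0.5143 s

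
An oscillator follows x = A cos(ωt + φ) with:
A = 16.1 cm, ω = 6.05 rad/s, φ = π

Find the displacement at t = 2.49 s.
x = A cos(ωt + φ) = 16.1×cos(6.05×2.49 + π) = 12.88 cm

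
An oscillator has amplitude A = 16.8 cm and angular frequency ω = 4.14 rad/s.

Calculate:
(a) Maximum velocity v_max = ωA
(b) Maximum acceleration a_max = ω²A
v_max = ωA = 4.14×0.168 = 0.6955 m/s
a_max = ω²A = 4.14²×0.168 = 2.879 m/s²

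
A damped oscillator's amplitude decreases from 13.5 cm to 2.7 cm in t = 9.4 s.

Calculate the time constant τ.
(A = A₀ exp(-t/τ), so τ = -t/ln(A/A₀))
A/A₀ = 2.7/13.5 = 0.2; ln(A/A₀) = -1.609
τ = −t/ln(A/A₀) = −9.4/-1.609 = 5.841 s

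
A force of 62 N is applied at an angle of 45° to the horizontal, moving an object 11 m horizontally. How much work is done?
W = Fd cosθ = 62×11×cos(45°) = 482.25 J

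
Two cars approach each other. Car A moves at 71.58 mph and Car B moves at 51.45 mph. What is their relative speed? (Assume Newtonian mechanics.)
v_rel = v_A + v_B = 71.58 + 51.45 = 123.0 mph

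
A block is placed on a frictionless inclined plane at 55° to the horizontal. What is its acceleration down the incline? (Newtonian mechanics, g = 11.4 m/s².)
a = g sin(θ) = 11.4 × sin(55°) = 11.4 × 0.8192 = 9.34 m/s²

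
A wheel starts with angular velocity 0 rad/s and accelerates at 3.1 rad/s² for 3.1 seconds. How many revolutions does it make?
θ = ω₀t + ½αt² = 0×3.1 + ½×3.1×3.1² = 14.9 rad
Revolutions = θ/(2π) = 14.9/(2π) = 2.37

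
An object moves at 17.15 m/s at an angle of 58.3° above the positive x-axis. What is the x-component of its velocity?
vₓ = v cos(θ) = 17.15 × cos(58.3°) = 9.01 m/s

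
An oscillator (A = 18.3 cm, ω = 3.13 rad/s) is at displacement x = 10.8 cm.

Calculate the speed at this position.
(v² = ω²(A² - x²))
v = ω√(A² − x²) = 3.13×√(0.183² − 0.108²) = 0.4624 m/s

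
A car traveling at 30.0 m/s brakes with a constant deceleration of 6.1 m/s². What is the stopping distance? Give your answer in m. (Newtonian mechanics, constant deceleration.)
d = v₀² / (2a) = 73.77 m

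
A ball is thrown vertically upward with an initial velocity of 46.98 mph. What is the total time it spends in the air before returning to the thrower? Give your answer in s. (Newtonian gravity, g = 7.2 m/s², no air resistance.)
t_total = 2v₀/g (with unit conversion) = 5.834 s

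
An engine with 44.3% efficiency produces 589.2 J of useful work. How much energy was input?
W_in = W_out/η = 589.2/0.443 = 1330.0 J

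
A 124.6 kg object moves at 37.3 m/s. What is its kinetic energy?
KE = ½mv² = ½×124.6×37.3² = 86677.37 J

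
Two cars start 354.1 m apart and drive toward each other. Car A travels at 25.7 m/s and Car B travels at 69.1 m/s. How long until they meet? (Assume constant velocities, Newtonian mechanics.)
Combined speed: v_combined = 25.7 + 69.1 = 94.8 m/s
Time to meet: t = d/94.8 = 354.1/94.8 = 3.74 s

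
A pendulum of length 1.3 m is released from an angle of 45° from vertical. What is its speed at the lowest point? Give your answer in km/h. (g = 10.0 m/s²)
h = L(1 − cosθ) = 1.3×(1 − cos45°) = 0.3808 m
v = √(2gh) = √(2×10.0×0.3808) = 2.76 m/s = 9.934 km/h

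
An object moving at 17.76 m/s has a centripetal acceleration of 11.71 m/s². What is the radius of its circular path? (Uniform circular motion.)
r = v²/a_c = 17.76²/11.71 = 26.94 m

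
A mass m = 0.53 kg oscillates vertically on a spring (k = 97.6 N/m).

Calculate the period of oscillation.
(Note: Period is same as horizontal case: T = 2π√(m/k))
T = 2π√(m/k) = 2π√(0.53/97.6) = 0.463 s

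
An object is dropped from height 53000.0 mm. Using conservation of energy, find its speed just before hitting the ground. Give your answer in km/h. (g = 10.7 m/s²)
mgh = ½mv² → v = √(2gh) = √(2×10.7×53) = 33.68 m/s = 121.2 km/h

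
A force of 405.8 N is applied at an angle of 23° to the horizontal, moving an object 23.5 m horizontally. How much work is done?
W = Fd cosθ = 405.8×23.5×cos(23°) = 8778.2 J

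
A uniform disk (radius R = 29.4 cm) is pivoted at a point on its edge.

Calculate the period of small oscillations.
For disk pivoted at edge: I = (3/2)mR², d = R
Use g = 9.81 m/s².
I/m = (3/2)R² = 0.1297 m²; d = R = 0.294 m
T = 2π√((3/2)R²/(gR)) = 2π√(3R/(2g)) = 1.332 s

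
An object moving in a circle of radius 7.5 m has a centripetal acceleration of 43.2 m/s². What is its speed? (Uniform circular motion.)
v = √(a_c × r) = √(43.2 × 7.5) = 18.0 m/s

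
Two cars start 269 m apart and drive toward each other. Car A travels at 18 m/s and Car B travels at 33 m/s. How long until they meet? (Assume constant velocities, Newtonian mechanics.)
Combined speed: v_combined = 18 + 33 = 51 m/s
Time to meet: t = d/51 = 269/51 = 5.27 s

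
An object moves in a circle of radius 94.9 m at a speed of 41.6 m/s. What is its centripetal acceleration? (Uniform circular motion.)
a_c = v²/r = 41.6²/94.9 = 1730.56/94.9 = 18.24 m/s²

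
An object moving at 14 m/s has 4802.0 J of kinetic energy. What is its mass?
KE = ½mv² → m = 2KE/v² = 2×4802.0/14² = 49.0 kg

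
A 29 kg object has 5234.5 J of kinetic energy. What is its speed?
KE = ½mv² → v = √(2KE/m) = √(2×5234.5/29) = 19.0 m/s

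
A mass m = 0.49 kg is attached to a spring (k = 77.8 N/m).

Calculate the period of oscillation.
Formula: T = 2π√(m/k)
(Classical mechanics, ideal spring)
T = 2π√(m/k) = 2π√(0.49/77.8) = 0.4986 s; f = 1/T = 2.005 Hz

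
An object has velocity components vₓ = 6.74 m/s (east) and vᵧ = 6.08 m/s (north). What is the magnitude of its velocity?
|v| = √(vₓ² + vᵧ²) = √(6.74² + 6.08²) = √(82.394) = 9.08 m/s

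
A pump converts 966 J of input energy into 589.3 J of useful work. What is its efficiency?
η = W_out/W_in = 589.3/966 = 0.61 = 61.0%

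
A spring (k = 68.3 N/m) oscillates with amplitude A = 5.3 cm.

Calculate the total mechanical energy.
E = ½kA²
E = ½kA² = ½×68.3×(0.053)² = 0.09593 J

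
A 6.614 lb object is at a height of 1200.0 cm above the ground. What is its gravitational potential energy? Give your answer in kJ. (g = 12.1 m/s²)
PE = mgh = 3 kg × 12.1 m/s² × 12 m = 435.6 J = 0.4356 kJ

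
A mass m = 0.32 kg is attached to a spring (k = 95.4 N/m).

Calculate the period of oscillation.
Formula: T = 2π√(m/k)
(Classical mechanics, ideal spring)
T = 2π√(m/k) = 2π√(0.32/95.4) = 0.3639 s; f = 1/T = 2.748 Hz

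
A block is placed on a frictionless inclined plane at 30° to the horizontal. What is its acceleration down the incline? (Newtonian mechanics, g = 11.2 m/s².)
a = g sin(θ) = 11.2 × sin(30°) = 11.2 × 0.5 = 5.6 m/s²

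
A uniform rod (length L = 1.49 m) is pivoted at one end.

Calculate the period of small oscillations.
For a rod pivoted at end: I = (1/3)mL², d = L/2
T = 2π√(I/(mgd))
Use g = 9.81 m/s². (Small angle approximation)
I/m = (1/3)L² = 0.74 m²; d = L/2 = 0.745 m
T = 2π√(I/(mgd)) = 2π√(0.74/(9.81×0.745)) = 1.999 s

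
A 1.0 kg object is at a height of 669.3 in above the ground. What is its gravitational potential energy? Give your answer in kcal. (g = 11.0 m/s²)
PE = mgh = 1 kg × 11.0 m/s² × 17 m = 187 J = 0.04469 kcal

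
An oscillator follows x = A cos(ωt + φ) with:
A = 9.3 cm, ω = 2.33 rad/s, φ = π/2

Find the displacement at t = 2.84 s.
x = A cos(ωt + φ) = 9.3×cos(2.33×2.84 + π/2) = -3.049 cm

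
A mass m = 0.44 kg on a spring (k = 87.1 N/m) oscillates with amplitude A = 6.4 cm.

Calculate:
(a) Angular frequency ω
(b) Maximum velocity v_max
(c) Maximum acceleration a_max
ω = √(k/m) = √(87.1/0.44) = 14.07 rad/s
v_max = ωA = 14.07×0.064 = 0.9005 m/s
a_max = ω²A = 14.07²×0.064 = 12.67 m/s²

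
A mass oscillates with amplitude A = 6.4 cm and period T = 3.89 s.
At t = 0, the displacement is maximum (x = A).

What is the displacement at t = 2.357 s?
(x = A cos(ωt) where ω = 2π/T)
ω = 2π/T = 2π/3.89 = 1.615 rad/s
x = A cos(ωt) = 6.4×cos(1.615×2.357) = -5.034 cm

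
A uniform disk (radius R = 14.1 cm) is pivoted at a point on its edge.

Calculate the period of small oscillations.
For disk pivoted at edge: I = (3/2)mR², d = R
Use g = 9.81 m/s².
I/m = (3/2)R² = 0.02982 m²; d = R = 0.141 m
T = 2π√((3/2)R²/(gR)) = 2π√(3R/(2g)) = 0.9226 s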